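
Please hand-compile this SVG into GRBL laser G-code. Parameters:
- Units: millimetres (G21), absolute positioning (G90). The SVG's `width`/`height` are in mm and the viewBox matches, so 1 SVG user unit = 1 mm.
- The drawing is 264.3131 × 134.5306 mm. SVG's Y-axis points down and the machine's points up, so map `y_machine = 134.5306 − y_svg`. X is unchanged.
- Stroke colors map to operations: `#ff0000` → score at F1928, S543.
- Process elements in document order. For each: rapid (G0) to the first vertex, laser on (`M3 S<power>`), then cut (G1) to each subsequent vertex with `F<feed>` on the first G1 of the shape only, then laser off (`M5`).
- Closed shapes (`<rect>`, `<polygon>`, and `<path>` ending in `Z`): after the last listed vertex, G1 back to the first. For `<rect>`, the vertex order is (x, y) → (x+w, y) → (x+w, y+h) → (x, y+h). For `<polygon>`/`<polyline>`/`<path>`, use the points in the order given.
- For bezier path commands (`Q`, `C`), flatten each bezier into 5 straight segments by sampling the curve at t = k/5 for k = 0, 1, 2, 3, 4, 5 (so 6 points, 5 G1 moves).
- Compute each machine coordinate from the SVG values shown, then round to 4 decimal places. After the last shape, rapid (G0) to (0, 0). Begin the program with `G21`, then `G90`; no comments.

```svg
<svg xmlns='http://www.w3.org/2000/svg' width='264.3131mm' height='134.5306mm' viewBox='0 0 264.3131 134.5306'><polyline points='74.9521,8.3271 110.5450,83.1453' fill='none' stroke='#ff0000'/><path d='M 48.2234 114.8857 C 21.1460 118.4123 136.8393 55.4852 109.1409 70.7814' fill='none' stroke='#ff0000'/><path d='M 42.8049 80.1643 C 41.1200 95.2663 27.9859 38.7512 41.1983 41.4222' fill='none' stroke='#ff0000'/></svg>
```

G21
G90
G0 X74.9521 Y126.2035
M3 S543
G1 X110.5450 Y51.3853 F1928
M5
G0 X48.2234 Y19.6449
M3 S543
G1 X46.8201 Y24.3460 F1928
G1 X65.9461 Y38.0514
G1 X91.8654 Y53.8168
G1 X110.8422 Y64.6975
G1 X109.1409 Y63.7492
M5
G0 X42.8049 Y54.3663
M3 S543
G1 X40.7224 Y52.8527 F1928
G1 X37.7063 Y62.2487
G1 X35.5708 Y76.2757
G1 X36.1301 Y88.6551
G1 X41.1983 Y93.1084
M5
G0 X0.0000 Y0.0000

1 u = 1 mm; y_m = 134.5306 − y.

[1] `<polyline>` line segment, #ff0000→score S543 F1928: (74.9521,126.2035) → (110.5450,51.3853)

[2] `<path>` cubic bezier, #ff0000→score S543 F1928: (48.2234,19.6449) → (46.8201,24.3460) → (65.9461,38.0514) → (91.8654,53.8168) → (110.8422,64.6975) → (109.1409,63.7492)

[3] `<path>` cubic bezier, #ff0000→score S543 F1928: (42.8049,54.3663) → (40.7224,52.8527) → (37.7063,62.2487) → (35.5708,76.2757) → (36.1301,88.6551) → (41.1983,93.1084)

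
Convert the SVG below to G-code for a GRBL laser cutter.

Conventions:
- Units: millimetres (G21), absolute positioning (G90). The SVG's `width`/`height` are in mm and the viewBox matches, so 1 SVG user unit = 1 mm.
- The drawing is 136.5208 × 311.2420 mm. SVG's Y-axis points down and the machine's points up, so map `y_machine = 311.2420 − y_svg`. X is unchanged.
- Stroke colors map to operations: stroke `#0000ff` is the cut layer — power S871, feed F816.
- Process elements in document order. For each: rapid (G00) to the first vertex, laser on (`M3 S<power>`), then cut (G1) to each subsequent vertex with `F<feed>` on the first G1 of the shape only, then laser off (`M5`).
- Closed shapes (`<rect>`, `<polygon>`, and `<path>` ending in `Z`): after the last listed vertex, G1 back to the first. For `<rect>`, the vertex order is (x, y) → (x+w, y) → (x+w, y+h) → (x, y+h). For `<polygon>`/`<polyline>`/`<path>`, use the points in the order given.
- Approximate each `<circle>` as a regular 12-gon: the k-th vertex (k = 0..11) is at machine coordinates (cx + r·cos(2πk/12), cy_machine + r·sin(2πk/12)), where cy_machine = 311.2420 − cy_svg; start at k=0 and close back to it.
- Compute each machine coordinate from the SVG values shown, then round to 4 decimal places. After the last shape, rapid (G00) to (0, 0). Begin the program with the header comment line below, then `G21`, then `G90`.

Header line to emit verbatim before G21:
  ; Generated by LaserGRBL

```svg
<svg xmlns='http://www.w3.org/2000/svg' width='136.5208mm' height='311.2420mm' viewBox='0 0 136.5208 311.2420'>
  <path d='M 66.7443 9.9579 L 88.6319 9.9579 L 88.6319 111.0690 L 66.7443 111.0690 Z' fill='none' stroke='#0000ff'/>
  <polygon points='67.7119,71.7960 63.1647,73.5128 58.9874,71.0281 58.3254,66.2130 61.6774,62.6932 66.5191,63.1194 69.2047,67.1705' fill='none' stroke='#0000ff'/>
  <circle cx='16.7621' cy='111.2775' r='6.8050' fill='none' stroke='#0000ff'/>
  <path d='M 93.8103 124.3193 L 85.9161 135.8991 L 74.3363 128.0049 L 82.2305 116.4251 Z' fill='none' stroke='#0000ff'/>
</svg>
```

; Generated by LaserGRBL
G21
G90
G00 X66.7443 Y301.2841
M3 S871
G1 X88.6319 Y301.2841 F816
G1 X88.6319 Y200.1730
G1 X66.7443 Y200.1730
G1 X66.7443 Y301.2841
M5
G00 X67.7119 Y239.4460
M3 S871
G1 X63.1647 Y237.7292 F816
G1 X58.9874 Y240.2139
G1 X58.3254 Y245.0290
G1 X61.6774 Y248.5488
G1 X66.5191 Y248.1226
G1 X69.2047 Y244.0715
G1 X67.7119 Y239.4460
M5
G00 X23.5671 Y199.9645
M3 S871
G1 X22.6554 Y203.3670 F816
G1 X20.1646 Y205.8578
G1 X16.7621 Y206.7695
G1 X13.3596 Y205.8578
G1 X10.8688 Y203.3670
G1 X9.9571 Y199.9645
G1 X10.8688 Y196.5620
G1 X13.3596 Y194.0712
G1 X16.7621 Y193.1595
G1 X20.1646 Y194.0712
G1 X22.6554 Y196.5620
G1 X23.5671 Y199.9645
M5
G00 X93.8103 Y186.9227
M3 S871
G1 X85.9161 Y175.3429 F816
G1 X74.3363 Y183.2371
G1 X82.2305 Y194.8169
G1 X93.8103 Y186.9227
M5
G00 X0.0000 Y0.0000

1 u = 1 mm; y_m = 311.2420 − y.

[1] `<path>` rectangle, #0000ff→cut S871 F816: (66.7443,301.2841) → (88.6319,301.2841) → (88.6319,200.1730) → (66.7443,200.1730) → (66.7443,301.2841) (closed)

[2] `<polygon>` regular polygon, #0000ff→cut S871 F816: (67.7119,239.4460) → (63.1647,237.7292) → (58.9874,240.2139) → (58.3254,245.0290) → (61.6774,248.5488) → (66.5191,248.1226) → (69.2047,244.0715) → (67.7119,239.4460) (closed)

[3] `<circle>` circle, #0000ff→cut S871 F816: (23.5671,199.9645) → (22.6554,203.3670) → (20.1646,205.8578) → (16.7621,206.7695) → (13.3596,205.8578) → (10.8688,203.3670) → (9.9571,199.9645) → (10.8688,196.5620) → (13.3596,194.0712) → (16.7621,193.1595) → (20.1646,194.0712) → (22.6554,196.5620) → (23.5671,199.9645) (closed)

[4] `<path>` regular polygon, #0000ff→cut S871 F816: (93.8103,186.9227) → (85.9161,175.3429) → (74.3363,183.2371) → (82.2305,194.8169) → (93.8103,186.9227) (closed)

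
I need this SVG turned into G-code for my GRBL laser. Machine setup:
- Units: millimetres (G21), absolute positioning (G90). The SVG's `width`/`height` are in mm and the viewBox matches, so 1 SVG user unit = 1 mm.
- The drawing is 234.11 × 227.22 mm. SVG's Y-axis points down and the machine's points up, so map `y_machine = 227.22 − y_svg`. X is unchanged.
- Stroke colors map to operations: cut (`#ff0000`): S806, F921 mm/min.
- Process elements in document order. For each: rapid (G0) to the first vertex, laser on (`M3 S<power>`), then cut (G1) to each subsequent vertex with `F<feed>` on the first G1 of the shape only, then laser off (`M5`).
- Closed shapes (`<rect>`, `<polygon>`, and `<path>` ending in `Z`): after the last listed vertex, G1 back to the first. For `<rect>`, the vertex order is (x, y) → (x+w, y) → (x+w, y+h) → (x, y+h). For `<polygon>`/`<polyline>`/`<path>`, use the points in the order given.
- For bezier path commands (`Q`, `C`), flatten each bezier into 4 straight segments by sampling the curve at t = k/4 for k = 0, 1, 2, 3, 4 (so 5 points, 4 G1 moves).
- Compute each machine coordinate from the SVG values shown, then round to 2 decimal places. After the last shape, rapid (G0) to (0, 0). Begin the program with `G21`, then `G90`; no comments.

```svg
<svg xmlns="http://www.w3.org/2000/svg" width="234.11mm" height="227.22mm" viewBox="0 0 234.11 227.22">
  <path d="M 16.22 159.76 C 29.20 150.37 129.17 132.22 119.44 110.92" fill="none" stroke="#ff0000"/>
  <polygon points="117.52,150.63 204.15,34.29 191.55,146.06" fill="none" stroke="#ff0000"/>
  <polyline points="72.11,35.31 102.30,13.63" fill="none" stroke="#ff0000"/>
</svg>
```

1 u = 1 mm; y_m = 227.22 − y.

[1] `<path>` cubic bezier, #ff0000→cut S806 F921: (16.22,67.46) → (39.19,76.06) → (76.35,87.41) → (109.24,101.00) → (119.44,116.30)

[2] `<polygon>` closed polygon, #ff0000→cut S806 F921: (117.52,76.59) → (204.15,192.93) → (191.55,81.16) → (117.52,76.59) (closed)

[3] `<polyline>` line segment, #ff0000→cut S806 F921: (72.11,191.91) → (102.30,213.59)

G21
G90
G0 X16.22 Y67.46
M3 S806
G1 X39.19 Y76.06 F921
G1 X76.35 Y87.41
G1 X109.24 Y101.00
G1 X119.44 Y116.30
M5
G0 X117.52 Y76.59
M3 S806
G1 X204.15 Y192.93 F921
G1 X191.55 Y81.16
G1 X117.52 Y76.59
M5
G0 X72.11 Y191.91
M3 S806
G1 X102.30 Y213.59 F921
M5
G0 X0.00 Y0.00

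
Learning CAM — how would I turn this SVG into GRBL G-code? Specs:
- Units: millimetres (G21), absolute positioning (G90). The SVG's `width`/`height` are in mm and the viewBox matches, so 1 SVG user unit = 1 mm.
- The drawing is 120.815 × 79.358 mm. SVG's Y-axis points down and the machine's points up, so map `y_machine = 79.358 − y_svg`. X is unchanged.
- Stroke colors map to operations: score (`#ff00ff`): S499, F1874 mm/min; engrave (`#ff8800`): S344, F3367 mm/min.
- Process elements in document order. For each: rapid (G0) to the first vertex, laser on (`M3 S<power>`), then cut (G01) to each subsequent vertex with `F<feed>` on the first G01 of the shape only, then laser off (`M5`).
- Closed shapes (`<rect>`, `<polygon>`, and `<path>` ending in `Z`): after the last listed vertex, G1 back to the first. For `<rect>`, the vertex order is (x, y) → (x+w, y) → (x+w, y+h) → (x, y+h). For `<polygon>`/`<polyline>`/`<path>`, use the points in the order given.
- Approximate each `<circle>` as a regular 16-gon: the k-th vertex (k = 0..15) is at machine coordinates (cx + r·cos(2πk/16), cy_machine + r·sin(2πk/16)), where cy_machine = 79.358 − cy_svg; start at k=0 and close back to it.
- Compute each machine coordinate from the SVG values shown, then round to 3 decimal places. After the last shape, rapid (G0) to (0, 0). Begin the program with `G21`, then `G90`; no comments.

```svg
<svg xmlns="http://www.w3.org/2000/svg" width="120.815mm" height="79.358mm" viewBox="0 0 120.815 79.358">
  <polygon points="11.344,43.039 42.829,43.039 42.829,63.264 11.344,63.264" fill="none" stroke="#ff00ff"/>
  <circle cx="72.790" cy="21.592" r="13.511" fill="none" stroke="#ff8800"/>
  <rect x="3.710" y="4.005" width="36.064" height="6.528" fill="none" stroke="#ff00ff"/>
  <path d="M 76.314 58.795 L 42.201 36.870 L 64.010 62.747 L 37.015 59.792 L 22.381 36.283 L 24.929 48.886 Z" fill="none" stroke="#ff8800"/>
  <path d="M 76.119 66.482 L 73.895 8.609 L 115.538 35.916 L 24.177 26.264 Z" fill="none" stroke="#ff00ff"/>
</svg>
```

G21
G90
G0 X11.344 Y36.319
M3 S499
G01 X42.829 Y36.319 F1874
G01 X42.829 Y16.094
G01 X11.344 Y16.094
G01 X11.344 Y36.319
M5
G0 X86.301 Y57.766
M3 S344
G01 X85.273 Y62.936 F3367
G01 X82.344 Y67.320
G01 X77.960 Y70.249
G01 X72.790 Y71.277
G01 X67.620 Y70.249
G01 X63.236 Y67.320
G01 X60.307 Y62.936
G01 X59.279 Y57.766
G01 X60.307 Y52.596
G01 X63.236 Y48.212
G01 X67.620 Y45.283
G01 X72.790 Y44.255
G01 X77.960 Y45.283
G01 X82.344 Y48.212
G01 X85.273 Y52.596
G01 X86.301 Y57.766
M5
G0 X3.710 Y75.353
M3 S499
G01 X39.774 Y75.353 F1874
G01 X39.774 Y68.825
G01 X3.710 Y68.825
G01 X3.710 Y75.353
M5
G0 X76.314 Y20.563
M3 S344
G01 X42.201 Y42.488 F3367
G01 X64.010 Y16.611
G01 X37.015 Y19.566
G01 X22.381 Y43.075
G01 X24.929 Y30.472
G01 X76.314 Y20.563
M5
G0 X76.119 Y12.876
M3 S499
G01 X73.895 Y70.749 F1874
G01 X115.538 Y43.442
G01 X24.177 Y53.094
G01 X76.119 Y12.876
M5
G0 X0.000 Y0.000

viewBox `0 0 120.815 79.358` with mm width/height → 1 unit = 1 mm. Flip: y_m = 79.358 − y_svg.

**Shape 1** — `<polygon>` rectangle, stroke `#ff00ff` → score (S499, F1874). Machine vertices: (11.344,36.319) → (42.829,36.319) → (42.829,16.094) → (11.344,16.094) → (11.344,36.319). Closed: final G1 returns to the first vertex.

**Shape 2** — `<circle>` circle, stroke `#ff8800` → engrave (S344, F3367). Machine vertices: (86.301,57.766) → (85.273,62.936) → (82.344,67.320) → (77.960,70.249) → (72.790,71.277) → (67.620,70.249) → (63.236,67.320) → (60.307,62.936) → (59.279,57.766) → (60.307,52.596) → (63.236,48.212) → (67.620,45.283) → (72.790,44.255) → (77.960,45.283) → (82.344,48.212) → (85.273,52.596) → (86.301,57.766). Closed: final G1 returns to the first vertex.

**Shape 3** — `<rect>` rectangle, stroke `#ff00ff` → score (S499, F1874). Machine vertices: (3.710,75.353) → (39.774,75.353) → (39.774,68.825) → (3.710,68.825) → (3.710,75.353). Closed: final G1 returns to the first vertex.

**Shape 4** — `<path>` closed polygon, stroke `#ff8800` → engrave (S344, F3367). Machine vertices: (76.314,20.563) → (42.201,42.488) → (64.010,16.611) → (37.015,19.566) → (22.381,43.075) → (24.929,30.472) → (76.314,20.563). Closed: final G1 returns to the first vertex.

**Shape 5** — `<path>` closed polygon, stroke `#ff00ff` → score (S499, F1874). Machine vertices: (76.119,12.876) → (73.895,70.749) → (115.538,43.442) → (24.177,53.094) → (76.119,12.876). Closed: final G1 returns to the first vertex.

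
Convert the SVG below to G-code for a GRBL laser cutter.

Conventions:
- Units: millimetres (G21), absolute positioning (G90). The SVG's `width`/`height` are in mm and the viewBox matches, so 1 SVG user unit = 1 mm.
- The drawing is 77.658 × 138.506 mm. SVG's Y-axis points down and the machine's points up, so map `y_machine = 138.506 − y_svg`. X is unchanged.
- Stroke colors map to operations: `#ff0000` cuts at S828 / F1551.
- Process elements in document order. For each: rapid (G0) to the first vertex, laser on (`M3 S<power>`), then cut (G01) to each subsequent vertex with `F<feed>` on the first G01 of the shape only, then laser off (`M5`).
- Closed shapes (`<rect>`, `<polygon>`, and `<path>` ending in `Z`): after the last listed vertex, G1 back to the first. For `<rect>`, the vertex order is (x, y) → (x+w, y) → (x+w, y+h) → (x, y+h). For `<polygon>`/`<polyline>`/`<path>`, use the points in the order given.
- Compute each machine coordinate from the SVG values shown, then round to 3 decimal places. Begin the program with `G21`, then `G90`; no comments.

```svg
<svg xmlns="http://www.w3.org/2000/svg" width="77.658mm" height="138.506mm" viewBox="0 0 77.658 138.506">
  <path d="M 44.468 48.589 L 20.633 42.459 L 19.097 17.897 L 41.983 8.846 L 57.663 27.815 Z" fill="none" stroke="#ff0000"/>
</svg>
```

1 u = 1 mm; y_m = 138.506 − y.

[1] `<path>` regular polygon, #ff0000→cut S828 F1551: (44.468,89.917) → (20.633,96.047) → (19.097,120.609) → (41.983,129.660) → (57.663,110.691) → (44.468,89.917) (closed)

G21
G90
G0 X44.468 Y89.917
M3 S828
G01 X20.633 Y96.047 F1551
G01 X19.097 Y120.609
G01 X41.983 Y129.660
G01 X57.663 Y110.691
G01 X44.468 Y89.917
M5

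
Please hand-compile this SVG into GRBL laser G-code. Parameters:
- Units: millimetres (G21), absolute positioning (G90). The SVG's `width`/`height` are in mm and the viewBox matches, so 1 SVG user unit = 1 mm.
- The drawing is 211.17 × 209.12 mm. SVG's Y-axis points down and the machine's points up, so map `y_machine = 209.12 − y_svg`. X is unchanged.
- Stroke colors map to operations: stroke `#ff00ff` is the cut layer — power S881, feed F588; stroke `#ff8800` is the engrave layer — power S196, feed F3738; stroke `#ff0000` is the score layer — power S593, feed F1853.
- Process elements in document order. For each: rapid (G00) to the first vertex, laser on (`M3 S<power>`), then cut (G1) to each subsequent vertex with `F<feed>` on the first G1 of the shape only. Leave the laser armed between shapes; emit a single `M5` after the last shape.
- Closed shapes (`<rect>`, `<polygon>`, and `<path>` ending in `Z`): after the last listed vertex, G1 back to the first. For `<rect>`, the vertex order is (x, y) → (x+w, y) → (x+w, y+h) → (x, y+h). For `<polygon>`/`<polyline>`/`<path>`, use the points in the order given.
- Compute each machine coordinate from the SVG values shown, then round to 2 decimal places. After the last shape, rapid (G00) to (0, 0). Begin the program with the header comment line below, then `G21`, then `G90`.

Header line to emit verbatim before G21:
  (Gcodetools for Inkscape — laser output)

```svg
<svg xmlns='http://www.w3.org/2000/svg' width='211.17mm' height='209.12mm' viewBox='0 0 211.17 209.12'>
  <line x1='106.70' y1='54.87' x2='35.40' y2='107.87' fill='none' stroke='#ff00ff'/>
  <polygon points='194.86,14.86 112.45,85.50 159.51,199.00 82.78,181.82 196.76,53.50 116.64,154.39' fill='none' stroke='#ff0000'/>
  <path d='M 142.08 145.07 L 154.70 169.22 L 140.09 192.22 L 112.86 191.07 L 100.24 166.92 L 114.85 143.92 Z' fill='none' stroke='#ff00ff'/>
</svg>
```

Since the viewBox matches the mm dimensions, user units are millimetres directly. The only transform is the Y-flip y_m = 209.12 − y_svg.

Shape 1 is a line segment drawn with `<line>`. Its stroke #ff00ff means cut at S881, F588. After flipping Y the toolpath is (106.70,154.25) → (35.40,101.25).

Shape 2 is a closed polygon drawn with `<polygon>`. Its stroke #ff0000 means score at S593, F1853. After flipping Y the toolpath is (194.86,194.26) → (112.45,123.62) → (159.51,10.12) → (82.78,27.30) → (196.76,155.62) → (116.64,54.73) → (194.86,194.26), returning to the start.

Shape 3 is a regular polygon drawn with `<path>`. Its stroke #ff00ff means cut at S881, F588. After flipping Y the toolpath is (142.08,64.05) → (154.70,39.90) → (140.09,16.90) → (112.86,18.05) → (100.24,42.20) → (114.85,65.20) → (142.08,64.05), returning to the start.

(Gcodetools for Inkscape — laser output)
G21
G90
G00 X106.70 Y154.25
M3 S881
G1 X35.40 Y101.25 F588
G00 X194.86 Y194.26
M3 S593
G1 X112.45 Y123.62 F1853
G1 X159.51 Y10.12
G1 X82.78 Y27.30
G1 X196.76 Y155.62
G1 X116.64 Y54.73
G1 X194.86 Y194.26
G00 X142.08 Y64.05
M3 S881
G1 X154.70 Y39.90 F588
G1 X140.09 Y16.90
G1 X112.86 Y18.05
G1 X100.24 Y42.20
G1 X114.85 Y65.20
G1 X142.08 Y64.05
M5
G00 X0.00 Y0.00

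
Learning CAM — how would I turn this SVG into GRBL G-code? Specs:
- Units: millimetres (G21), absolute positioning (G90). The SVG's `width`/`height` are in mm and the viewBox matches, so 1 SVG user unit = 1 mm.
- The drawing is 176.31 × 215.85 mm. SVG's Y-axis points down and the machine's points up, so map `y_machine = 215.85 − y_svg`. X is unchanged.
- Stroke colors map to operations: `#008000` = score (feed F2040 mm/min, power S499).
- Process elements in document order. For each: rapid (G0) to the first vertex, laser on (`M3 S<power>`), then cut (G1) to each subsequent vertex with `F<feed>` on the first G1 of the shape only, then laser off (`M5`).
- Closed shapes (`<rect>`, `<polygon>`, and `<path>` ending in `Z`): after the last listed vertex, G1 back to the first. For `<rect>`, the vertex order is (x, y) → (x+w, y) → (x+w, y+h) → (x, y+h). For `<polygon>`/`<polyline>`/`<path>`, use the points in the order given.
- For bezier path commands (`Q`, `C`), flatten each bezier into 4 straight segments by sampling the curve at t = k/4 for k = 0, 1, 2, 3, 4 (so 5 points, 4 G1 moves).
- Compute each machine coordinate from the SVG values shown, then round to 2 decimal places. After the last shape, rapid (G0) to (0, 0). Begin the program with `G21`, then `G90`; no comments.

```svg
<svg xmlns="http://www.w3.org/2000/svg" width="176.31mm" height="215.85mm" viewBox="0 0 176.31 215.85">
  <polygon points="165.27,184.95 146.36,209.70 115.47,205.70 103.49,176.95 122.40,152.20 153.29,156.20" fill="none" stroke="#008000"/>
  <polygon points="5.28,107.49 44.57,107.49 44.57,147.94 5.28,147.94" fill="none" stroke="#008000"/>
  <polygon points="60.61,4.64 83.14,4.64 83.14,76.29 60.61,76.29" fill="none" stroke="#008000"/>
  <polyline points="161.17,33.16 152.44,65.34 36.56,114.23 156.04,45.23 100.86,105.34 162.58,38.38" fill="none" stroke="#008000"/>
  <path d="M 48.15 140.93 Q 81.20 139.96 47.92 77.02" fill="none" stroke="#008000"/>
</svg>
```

1 u = 1 mm; y_m = 215.85 − y.

[1] `<polygon>` regular polygon, #008000→score S499 F2040: (165.27,30.90) → (146.36,6.15) → (115.47,10.15) → (103.49,38.90) → (122.40,63.65) → (153.29,59.65) → (165.27,30.90) (closed)

[2] `<polygon>` rectangle, #008000→score S499 F2040: (5.28,108.36) → (44.57,108.36) → (44.57,67.91) → (5.28,67.91) → (5.28,108.36) (closed)

[3] `<polygon>` rectangle, #008000→score S499 F2040: (60.61,211.21) → (83.14,211.21) → (83.14,139.56) → (60.61,139.56) → (60.61,211.21) (closed)

[4] `<polyline>` open polyline, #008000→score S499 F2040: (161.17,182.69) → (152.44,150.51) → (36.56,101.62) → (156.04,170.62) → (100.86,110.51) → (162.58,177.47)

[5] `<path>` quadratic bezier, #008000→score S499 F2040: (48.15,74.92) → (60.53,79.28) → (64.62,91.38) → (60.41,111.23) → (47.92,138.83)

G21
G90
G0 X165.27 Y30.90
M3 S499
G1 X146.36 Y6.15 F2040
G1 X115.47 Y10.15
G1 X103.49 Y38.90
G1 X122.40 Y63.65
G1 X153.29 Y59.65
G1 X165.27 Y30.90
M5
G0 X5.28 Y108.36
M3 S499
G1 X44.57 Y108.36 F2040
G1 X44.57 Y67.91
G1 X5.28 Y67.91
G1 X5.28 Y108.36
M5
G0 X60.61 Y211.21
M3 S499
G1 X83.14 Y211.21 F2040
G1 X83.14 Y139.56
G1 X60.61 Y139.56
G1 X60.61 Y211.21
M5
G0 X161.17 Y182.69
M3 S499
G1 X152.44 Y150.51 F2040
G1 X36.56 Y101.62
G1 X156.04 Y170.62
G1 X100.86 Y110.51
G1 X162.58 Y177.47
M5
G0 X48.15 Y74.92
M3 S499
G1 X60.53 Y79.28 F2040
G1 X64.62 Y91.38
G1 X60.41 Y111.23
G1 X47.92 Y138.83
M5
G0 X0.00 Y0.00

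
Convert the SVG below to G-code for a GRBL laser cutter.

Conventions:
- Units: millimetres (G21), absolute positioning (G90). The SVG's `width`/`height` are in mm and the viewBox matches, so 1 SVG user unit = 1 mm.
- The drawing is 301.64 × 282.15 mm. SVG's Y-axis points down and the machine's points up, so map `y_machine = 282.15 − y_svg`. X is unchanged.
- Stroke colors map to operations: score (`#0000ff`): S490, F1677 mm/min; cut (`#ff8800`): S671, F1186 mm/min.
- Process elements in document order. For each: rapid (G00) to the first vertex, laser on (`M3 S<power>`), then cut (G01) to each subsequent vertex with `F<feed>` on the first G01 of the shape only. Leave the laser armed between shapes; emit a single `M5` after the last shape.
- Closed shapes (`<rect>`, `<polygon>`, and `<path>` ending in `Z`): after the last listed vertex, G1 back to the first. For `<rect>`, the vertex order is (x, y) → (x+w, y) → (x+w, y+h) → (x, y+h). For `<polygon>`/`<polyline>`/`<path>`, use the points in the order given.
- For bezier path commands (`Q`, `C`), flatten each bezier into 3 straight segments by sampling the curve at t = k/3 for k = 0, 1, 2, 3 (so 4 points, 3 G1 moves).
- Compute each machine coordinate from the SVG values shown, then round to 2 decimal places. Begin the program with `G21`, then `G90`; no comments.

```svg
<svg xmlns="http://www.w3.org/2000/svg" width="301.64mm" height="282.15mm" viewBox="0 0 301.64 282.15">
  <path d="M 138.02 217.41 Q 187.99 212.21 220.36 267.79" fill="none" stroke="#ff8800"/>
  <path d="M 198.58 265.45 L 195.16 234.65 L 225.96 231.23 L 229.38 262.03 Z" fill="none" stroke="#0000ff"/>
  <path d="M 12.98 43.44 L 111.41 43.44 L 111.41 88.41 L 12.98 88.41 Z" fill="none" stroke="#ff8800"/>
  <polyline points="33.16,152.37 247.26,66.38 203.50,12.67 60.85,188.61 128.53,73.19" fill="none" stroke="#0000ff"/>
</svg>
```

G21
G90
G00 X138.02 Y64.74
M3 S671
G01 X169.38 Y61.45 F1186
G01 X196.82 Y44.66
G01 X220.36 Y14.36
G00 X198.58 Y16.70
M3 S490
G01 X195.16 Y47.50 F1677
G01 X225.96 Y50.92
G01 X229.38 Y20.12
G01 X198.58 Y16.70
G00 X12.98 Y238.71
M3 S671
G01 X111.41 Y238.71 F1186
G01 X111.41 Y193.74
G01 X12.98 Y193.74
G01 X12.98 Y238.71
G00 X33.16 Y129.78
M3 S490
G01 X247.26 Y215.77 F1677
G01 X203.50 Y269.48
G01 X60.85 Y93.54
G01 X128.53 Y208.96
M5

viewBox `0 0 301.64 282.15` with mm width/height → 1 unit = 1 mm. Flip: y_m = 282.15 − y_svg.

**Shape 1** — `<path>` quadratic bezier, stroke `#ff8800` → cut (S671, F1186). Control points (SVG): P0=(138.02,217.41), P1=(187.99,212.21), P2=(220.36,267.79); sampled at t=k/3. Machine vertices: (138.02,64.74) → (169.38,61.45) → (196.82,44.66) → (220.36,14.36). Open path.

**Shape 2** — `<path>` regular polygon, stroke `#0000ff` → score (S490, F1677). Machine vertices: (198.58,16.70) → (195.16,47.50) → (225.96,50.92) → (229.38,20.12) → (198.58,16.70). Closed: final G1 returns to the first vertex.

**Shape 3** — `<path>` rectangle, stroke `#ff8800` → cut (S671, F1186). Machine vertices: (12.98,238.71) → (111.41,238.71) → (111.41,193.74) → (12.98,193.74) → (12.98,238.71). Closed: final G1 returns to the first vertex.

**Shape 4** — `<polyline>` open polyline, stroke `#0000ff` → score (S490, F1677). Machine vertices: (33.16,129.78) → (247.26,215.77) → (203.50,269.48) → (60.85,93.54) → (128.53,208.96). Open path.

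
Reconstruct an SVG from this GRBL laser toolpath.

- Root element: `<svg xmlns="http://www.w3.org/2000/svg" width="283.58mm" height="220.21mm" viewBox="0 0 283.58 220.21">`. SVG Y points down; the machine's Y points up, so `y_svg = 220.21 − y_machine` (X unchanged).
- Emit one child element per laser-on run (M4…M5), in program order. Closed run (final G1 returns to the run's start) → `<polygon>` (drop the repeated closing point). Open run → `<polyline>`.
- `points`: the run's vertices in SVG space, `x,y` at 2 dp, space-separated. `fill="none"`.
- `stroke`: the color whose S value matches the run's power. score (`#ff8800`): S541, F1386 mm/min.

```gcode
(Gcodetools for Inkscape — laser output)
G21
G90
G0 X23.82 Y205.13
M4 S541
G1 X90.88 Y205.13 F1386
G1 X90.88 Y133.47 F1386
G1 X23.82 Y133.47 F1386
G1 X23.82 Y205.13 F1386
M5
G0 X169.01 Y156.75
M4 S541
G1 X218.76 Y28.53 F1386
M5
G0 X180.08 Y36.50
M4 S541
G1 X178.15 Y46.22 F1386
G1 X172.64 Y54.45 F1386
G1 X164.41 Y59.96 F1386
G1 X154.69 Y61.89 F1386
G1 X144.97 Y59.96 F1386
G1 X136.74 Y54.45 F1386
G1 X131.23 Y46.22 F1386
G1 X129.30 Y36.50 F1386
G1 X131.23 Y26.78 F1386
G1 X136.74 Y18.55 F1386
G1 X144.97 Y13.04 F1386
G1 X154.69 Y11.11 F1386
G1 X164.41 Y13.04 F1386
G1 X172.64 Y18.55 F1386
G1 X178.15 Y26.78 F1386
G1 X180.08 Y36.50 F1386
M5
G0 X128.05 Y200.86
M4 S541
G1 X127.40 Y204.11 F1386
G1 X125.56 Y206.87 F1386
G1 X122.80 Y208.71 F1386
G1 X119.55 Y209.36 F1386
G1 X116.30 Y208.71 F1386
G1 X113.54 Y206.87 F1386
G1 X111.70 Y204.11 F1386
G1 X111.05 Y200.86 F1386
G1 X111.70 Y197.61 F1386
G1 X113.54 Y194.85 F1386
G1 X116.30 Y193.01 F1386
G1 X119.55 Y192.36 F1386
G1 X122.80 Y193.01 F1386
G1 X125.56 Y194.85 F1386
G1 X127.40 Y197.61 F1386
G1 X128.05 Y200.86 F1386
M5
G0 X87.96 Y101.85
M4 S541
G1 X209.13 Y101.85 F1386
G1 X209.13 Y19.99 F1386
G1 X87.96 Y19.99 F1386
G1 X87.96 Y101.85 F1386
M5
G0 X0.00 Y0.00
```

<svg xmlns="http://www.w3.org/2000/svg" width="283.58mm" height="220.21mm" viewBox="0 0 283.58 220.21">
  <polygon points="23.82,15.08 90.88,15.08 90.88,86.74 23.82,86.74" fill="none" stroke="#ff8800"/>
  <polyline points="169.01,63.46 218.76,191.68" fill="none" stroke="#ff8800"/>
  <polygon points="180.08,183.71 178.15,173.99 172.64,165.76 164.41,160.25 154.69,158.32 144.97,160.25 136.74,165.76 131.23,173.99 129.30,183.71 131.23,193.43 136.74,201.66 144.97,207.17 154.69,209.10 164.41,207.17 172.64,201.66 178.15,193.43" fill="none" stroke="#ff8800"/>
  <polygon points="128.05,19.35 127.40,16.10 125.56,13.34 122.80,11.50 119.55,10.85 116.30,11.50 113.54,13.34 111.70,16.10 111.05,19.35 111.70,22.60 113.54,25.36 116.30,27.20 119.55,27.85 122.80,27.20 125.56,25.36 127.40,22.60" fill="none" stroke="#ff8800"/>
  <polygon points="87.96,118.36 209.13,118.36 209.13,200.22 87.96,200.22" fill="none" stroke="#ff8800"/>
</svg>

Each laser-on run becomes one SVG element. Flip Y back into SVG space with y_svg = 220.21 − y_machine. Every run uses S541, so all elements get stroke `#ff8800` (score).

Run 1: The run returns to its start, so emit a `<polygon>` with points (Y-flipped): 23.82,15.08 90.88,15.08 90.88,86.74 23.82,86.74.

Run 2: The run is open, so emit a `<polyline>` with points (Y-flipped): 169.01,63.46 218.76,191.68.

Run 3: The run returns to its start, so emit a `<polygon>` with points (Y-flipped): 180.08,183.71 178.15,173.99 172.64,165.76 164.41,160.25 154.69,158.32 144.97,160.25 136.74,165.76 131.23,173.99 129.30,183.71 131.23,193.43 136.74,201.66 144.97,207.17 154.69,209.10 164.41,207.17 172.64,201.66 178.15,193.43.

Run 4: The run returns to its start, so emit a `<polygon>` with points (Y-flipped): 128.05,19.35 127.40,16.10 125.56,13.34 122.80,11.50 119.55,10.85 116.30,11.50 113.54,13.34 111.70,16.10 111.05,19.35 111.70,22.60 113.54,25.36 116.30,27.20 119.55,27.85 122.80,27.20 125.56,25.36 127.40,22.60.

Run 5: The run returns to its start, so emit a `<polygon>` with points (Y-flipped): 87.96,118.36 209.13,118.36 209.13,200.22 87.96,200.22.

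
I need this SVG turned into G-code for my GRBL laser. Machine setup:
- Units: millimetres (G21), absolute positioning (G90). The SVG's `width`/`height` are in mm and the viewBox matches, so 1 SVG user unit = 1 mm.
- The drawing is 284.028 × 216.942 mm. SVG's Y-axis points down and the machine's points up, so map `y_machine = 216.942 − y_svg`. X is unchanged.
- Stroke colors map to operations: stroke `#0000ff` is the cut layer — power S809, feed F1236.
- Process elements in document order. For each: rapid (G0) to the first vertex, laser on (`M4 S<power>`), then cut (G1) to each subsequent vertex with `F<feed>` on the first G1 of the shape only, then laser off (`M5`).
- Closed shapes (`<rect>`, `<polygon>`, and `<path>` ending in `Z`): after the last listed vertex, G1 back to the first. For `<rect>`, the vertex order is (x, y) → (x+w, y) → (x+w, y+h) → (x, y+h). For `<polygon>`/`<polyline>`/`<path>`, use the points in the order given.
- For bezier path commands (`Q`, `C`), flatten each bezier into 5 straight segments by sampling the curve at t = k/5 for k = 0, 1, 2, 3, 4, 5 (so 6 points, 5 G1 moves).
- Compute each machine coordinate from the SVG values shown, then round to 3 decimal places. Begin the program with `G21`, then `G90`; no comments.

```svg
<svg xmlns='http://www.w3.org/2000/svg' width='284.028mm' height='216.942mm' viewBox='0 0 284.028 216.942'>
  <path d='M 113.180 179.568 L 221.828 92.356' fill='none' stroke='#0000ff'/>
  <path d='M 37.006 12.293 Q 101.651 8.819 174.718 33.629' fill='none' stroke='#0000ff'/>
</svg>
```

G21
G90
G0 X113.180 Y37.374
M4 S809
G1 X221.828 Y124.586 F1236
M5
G0 X37.006 Y204.649
M4 S809
G1 X63.201 Y204.907 F1236
G1 X90.070 Y202.903
G1 X117.612 Y198.636
G1 X145.828 Y192.106
G1 X174.718 Y183.313
M5

Since the viewBox matches the mm dimensions, user units are millimetres directly. The only transform is the Y-flip y_m = 216.942 − y_svg.

Shape 1 is a line segment drawn with `<path>`. Its stroke #0000ff means cut at S809, F1236. After flipping Y the toolpath is (113.180,37.374) → (221.828,124.586).

Shape 2 is a quadratic bezier drawn with `<path>`. Its stroke #0000ff means cut at S809, F1236. After flipping Y the toolpath is (37.006,204.649) → (63.201,204.907) → (90.070,202.903) → (117.612,198.636) → (145.828,192.106) → (174.718,183.313).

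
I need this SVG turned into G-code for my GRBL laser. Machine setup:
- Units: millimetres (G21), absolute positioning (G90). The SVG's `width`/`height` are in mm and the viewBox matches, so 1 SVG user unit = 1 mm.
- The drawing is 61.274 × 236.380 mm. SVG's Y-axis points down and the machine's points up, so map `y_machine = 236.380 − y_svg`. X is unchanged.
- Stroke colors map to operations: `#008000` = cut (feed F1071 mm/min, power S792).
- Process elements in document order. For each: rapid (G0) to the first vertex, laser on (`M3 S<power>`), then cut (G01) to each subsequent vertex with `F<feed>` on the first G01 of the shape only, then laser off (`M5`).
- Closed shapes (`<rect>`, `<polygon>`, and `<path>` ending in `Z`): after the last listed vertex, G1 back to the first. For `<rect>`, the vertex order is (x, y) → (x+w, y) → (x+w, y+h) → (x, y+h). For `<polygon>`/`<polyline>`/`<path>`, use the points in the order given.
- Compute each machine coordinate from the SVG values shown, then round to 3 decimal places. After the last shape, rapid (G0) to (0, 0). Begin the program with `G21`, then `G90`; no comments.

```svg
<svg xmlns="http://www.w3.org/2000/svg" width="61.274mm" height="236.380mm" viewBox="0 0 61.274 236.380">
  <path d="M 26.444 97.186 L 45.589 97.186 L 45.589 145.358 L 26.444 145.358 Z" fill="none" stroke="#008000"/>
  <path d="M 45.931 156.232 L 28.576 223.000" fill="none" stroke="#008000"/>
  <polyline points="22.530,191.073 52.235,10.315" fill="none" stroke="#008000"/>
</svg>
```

1 u = 1 mm; y_m = 236.380 − y.

[1] `<path>` rectangle, #008000→cut S792 F1071: (26.444,139.194) → (45.589,139.194) → (45.589,91.022) → (26.444,91.022) → (26.444,139.194) (closed)

[2] `<path>` line segment, #008000→cut S792 F1071: (45.931,80.148) → (28.576,13.380)

[3] `<polyline>` line segment, #008000→cut S792 F1071: (22.530,45.307) → (52.235,226.065)

G21
G90
G0 X26.444 Y139.194
M3 S792
G01 X45.589 Y139.194 F1071
G01 X45.589 Y91.022
G01 X26.444 Y91.022
G01 X26.444 Y139.194
M5
G0 X45.931 Y80.148
M3 S792
G01 X28.576 Y13.380 F1071
M5
G0 X22.530 Y45.307
M3 S792
G01 X52.235 Y226.065 F1071
M5
G0 X0.000 Y0.000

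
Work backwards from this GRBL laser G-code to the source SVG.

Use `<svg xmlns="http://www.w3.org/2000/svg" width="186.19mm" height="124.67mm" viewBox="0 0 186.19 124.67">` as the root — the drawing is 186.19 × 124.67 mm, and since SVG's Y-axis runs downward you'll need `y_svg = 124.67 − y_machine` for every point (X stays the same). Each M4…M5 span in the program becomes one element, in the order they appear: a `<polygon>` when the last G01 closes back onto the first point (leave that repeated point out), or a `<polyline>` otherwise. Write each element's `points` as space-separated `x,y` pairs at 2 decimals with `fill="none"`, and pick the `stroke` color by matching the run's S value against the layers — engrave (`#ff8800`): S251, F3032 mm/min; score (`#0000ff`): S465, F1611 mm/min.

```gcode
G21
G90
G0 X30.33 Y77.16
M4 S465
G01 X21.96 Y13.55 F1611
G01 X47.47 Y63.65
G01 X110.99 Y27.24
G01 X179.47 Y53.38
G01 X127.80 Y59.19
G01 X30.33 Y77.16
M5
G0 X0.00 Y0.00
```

<svg xmlns="http://www.w3.org/2000/svg" width="186.19mm" height="124.67mm" viewBox="0 0 186.19 124.67">
  <polygon points="30.33,47.51 21.96,111.12 47.47,61.02 110.99,97.43 179.47,71.29 127.80,65.48" fill="none" stroke="#0000ff"/>
</svg>

Machine Y-up, SVG Y-down with viewBox height 124.67, so y_svg = 124.67 − y_machine; X carries over. Every run uses S465, so all elements get stroke `#0000ff` (score).

Run 1: The run returns to its start, so emit a `<polygon>` with points (Y-flipped): 30.33,47.51 21.96,111.12 47.47,61.02 110.99,97.43 179.47,71.29 127.80,65.48.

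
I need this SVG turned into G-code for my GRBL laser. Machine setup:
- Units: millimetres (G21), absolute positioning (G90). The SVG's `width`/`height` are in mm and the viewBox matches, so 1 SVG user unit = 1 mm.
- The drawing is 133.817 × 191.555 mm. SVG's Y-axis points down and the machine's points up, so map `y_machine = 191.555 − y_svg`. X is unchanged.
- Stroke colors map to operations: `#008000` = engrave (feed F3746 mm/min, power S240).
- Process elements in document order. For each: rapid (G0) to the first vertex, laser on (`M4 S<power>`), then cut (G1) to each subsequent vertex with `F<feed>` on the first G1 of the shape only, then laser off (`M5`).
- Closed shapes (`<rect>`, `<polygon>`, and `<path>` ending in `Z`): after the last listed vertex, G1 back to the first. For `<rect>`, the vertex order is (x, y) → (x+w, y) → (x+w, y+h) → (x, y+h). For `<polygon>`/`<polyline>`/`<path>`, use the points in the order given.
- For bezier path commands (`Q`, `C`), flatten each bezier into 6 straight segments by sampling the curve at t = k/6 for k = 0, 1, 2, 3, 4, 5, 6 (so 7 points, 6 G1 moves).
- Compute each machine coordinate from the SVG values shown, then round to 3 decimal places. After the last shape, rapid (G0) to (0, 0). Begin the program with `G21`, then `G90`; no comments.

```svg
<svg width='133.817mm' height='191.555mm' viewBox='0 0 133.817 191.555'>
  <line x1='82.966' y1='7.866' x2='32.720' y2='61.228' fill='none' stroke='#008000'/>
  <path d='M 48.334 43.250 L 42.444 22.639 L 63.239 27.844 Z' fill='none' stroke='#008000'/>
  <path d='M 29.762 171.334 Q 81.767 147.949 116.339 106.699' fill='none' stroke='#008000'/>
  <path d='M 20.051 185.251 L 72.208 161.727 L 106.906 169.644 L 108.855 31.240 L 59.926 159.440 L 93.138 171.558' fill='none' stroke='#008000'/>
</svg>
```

G21
G90
G0 X82.966 Y183.689
M4 S240
G1 X32.720 Y130.327 F3746
M5
G0 X48.334 Y148.305
M4 S240
G1 X42.444 Y168.916 F3746
G1 X63.239 Y163.711
G1 X48.334 Y148.305
M5
G0 X29.762 Y20.221
M4 S240
G1 X46.613 Y28.512 F3746
G1 X62.495 Y37.796
G1 X77.409 Y48.072
G1 X91.354 Y59.341
G1 X104.331 Y71.602
G1 X116.339 Y84.856
M5
G0 X20.051 Y6.304
M4 S240
G1 X72.208 Y29.828 F3746
G1 X106.906 Y21.911
G1 X108.855 Y160.315
G1 X59.926 Y32.115
G1 X93.138 Y19.997
M5
G0 X0.000 Y0.000

Since the viewBox matches the mm dimensions, user units are millimetres directly. The only transform is the Y-flip y_m = 191.555 − y_svg.

Shape 1 is a line segment drawn with `<line>`. Its stroke #008000 means engrave at S240, F3746. After flipping Y the toolpath is (82.966,183.689) → (32.720,130.327).

Shape 2 is a regular polygon drawn with `<path>`. Its stroke #008000 means engrave at S240, F3746. After flipping Y the toolpath is (48.334,148.305) → (42.444,168.916) → (63.239,163.711) → (48.334,148.305), returning to the start.

Shape 3 is a quadratic bezier drawn with `<path>`. Its stroke #008000 means engrave at S240, F3746. After flipping Y the toolpath is (29.762,20.221) → (46.613,28.512) → (62.495,37.796) → (77.409,48.072) → (91.354,59.341) → (104.331,71.602) → (116.339,84.856).

Shape 4 is a open polyline drawn with `<path>`. Its stroke #008000 means engrave at S240, F3746. After flipping Y the toolpath is (20.051,6.304) → (72.208,29.828) → (106.906,21.911) → (108.855,160.315) → (59.926,32.115) → (93.138,19.997).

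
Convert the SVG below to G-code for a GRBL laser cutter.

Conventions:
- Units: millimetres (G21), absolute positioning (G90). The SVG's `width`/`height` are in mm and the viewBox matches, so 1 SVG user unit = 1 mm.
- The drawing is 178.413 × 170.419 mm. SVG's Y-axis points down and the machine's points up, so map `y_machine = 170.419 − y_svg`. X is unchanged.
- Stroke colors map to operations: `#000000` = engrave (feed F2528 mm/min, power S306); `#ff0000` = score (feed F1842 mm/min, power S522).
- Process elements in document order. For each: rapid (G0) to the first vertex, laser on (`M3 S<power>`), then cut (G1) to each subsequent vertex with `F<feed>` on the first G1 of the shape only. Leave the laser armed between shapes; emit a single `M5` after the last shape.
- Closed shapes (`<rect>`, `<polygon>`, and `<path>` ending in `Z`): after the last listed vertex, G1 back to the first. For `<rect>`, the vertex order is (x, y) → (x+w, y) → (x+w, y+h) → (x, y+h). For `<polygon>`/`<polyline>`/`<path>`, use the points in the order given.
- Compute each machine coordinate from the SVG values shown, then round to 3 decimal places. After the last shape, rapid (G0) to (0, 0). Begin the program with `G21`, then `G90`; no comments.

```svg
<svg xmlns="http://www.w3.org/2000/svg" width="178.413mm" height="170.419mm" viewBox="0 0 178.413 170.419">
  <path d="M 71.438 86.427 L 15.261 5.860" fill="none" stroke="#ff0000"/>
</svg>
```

G21
G90
G0 X71.438 Y83.992
M3 S522
G1 X15.261 Y164.559 F1842
M5
G0 X0.000 Y0.000

viewBox `0 0 178.413 170.419` with mm width/height → 1 unit = 1 mm. Flip: y_m = 170.419 − y_svg.

**Shape 1** — `<path>` line segment, stroke `#ff0000` → score (S522, F1842). Machine vertices: (71.438,83.992) → (15.261,164.559). Open path.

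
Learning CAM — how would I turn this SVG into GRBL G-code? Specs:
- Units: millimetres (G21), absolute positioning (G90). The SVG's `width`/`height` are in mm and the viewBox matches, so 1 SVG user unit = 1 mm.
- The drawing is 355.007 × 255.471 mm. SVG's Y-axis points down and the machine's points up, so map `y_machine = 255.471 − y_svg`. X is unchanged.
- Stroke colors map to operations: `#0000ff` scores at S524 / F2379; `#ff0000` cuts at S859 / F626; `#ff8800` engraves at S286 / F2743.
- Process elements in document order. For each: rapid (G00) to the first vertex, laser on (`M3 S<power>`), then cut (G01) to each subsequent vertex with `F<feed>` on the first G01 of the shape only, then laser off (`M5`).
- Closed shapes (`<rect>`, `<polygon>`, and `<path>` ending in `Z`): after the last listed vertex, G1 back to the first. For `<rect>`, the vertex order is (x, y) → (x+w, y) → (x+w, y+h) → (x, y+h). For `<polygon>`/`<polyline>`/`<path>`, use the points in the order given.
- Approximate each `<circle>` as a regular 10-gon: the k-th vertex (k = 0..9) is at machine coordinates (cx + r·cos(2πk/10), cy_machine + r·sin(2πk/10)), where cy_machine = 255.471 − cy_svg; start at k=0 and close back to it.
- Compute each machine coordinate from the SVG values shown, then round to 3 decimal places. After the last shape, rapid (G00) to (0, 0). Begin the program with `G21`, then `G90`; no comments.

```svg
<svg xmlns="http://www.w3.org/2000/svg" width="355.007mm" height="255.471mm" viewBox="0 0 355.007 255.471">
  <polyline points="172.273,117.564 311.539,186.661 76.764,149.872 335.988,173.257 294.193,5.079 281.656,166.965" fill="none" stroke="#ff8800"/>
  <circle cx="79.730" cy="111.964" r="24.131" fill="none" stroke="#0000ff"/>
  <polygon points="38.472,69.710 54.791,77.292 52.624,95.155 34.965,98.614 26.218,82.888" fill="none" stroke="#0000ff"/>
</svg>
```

viewBox `0 0 355.007 255.471` with mm width/height → 1 unit = 1 mm. Flip: y_m = 255.471 − y_svg.

**Shape 1** — `<polyline>` open polyline, stroke `#ff8800` → engrave (S286, F2743). Machine vertices: (172.273,137.907) → (311.539,68.810) → (76.764,105.599) → (335.988,82.214) → (294.193,250.392) → (281.656,88.506). Open path.

**Shape 2** — `<circle>` circle, stroke `#0000ff` → score (S524, F2379). Machine vertices: (103.861,143.507) → (99.252,157.691) → (87.187,166.457) → (72.273,166.457) → (60.208,157.691) → (55.599,143.507) → (60.208,129.323) → (72.273,120.557) → (87.187,120.557) → (99.252,129.323) → (103.861,143.507). Closed: final G1 returns to the first vertex.

**Shape 3** — `<polygon>` regular polygon, stroke `#0000ff` → score (S524, F2379). Machine vertices: (38.472,185.761) → (54.791,178.179) → (52.624,160.316) → (34.965,156.857) → (26.218,172.583) → (38.472,185.761). Closed: final G1 returns to the first vertex.

G21
G90
G00 X172.273 Y137.907
M3 S286
G01 X311.539 Y68.810 F2743
G01 X76.764 Y105.599
G01 X335.988 Y82.214
G01 X294.193 Y250.392
G01 X281.656 Y88.506
M5
G00 X103.861 Y143.507
M3 S524
G01 X99.252 Y157.691 F2379
G01 X87.187 Y166.457
G01 X72.273 Y166.457
G01 X60.208 Y157.691
G01 X55.599 Y143.507
G01 X60.208 Y129.323
G01 X72.273 Y120.557
G01 X87.187 Y120.557
G01 X99.252 Y129.323
G01 X103.861 Y143.507
M5
G00 X38.472 Y185.761
M3 S524
G01 X54.791 Y178.179 F2379
G01 X52.624 Y160.316
G01 X34.965 Y156.857
G01 X26.218 Y172.583
G01 X38.472 Y185.761
M5
G00 X0.000 Y0.000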